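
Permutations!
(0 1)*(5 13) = (0 1)(5 13) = [1, 0, 2, 3, 4, 13, 6, 7, 8, 9, 10, 11, 12, 5]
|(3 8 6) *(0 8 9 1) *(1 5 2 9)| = 15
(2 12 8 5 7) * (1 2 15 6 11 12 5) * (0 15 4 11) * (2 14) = (0 15 6)(1 14 2 5 7 4 11 12 8) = [15, 14, 5, 3, 11, 7, 0, 4, 1, 9, 10, 12, 8, 13, 2, 6]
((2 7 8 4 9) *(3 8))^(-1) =(2 9 4 8 3 7)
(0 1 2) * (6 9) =(0 1 2)(6 9) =[1, 2, 0, 3, 4, 5, 9, 7, 8, 6]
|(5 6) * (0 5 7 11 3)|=|(0 5 6 7 11 3)|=6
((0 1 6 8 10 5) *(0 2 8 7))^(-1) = (0 7 6 1)(2 5 10 8)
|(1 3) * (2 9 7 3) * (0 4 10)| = 15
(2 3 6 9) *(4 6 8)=(2 3 8 4 6 9)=[0, 1, 3, 8, 6, 5, 9, 7, 4, 2]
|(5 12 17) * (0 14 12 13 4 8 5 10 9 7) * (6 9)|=|(0 14 12 17 10 6 9 7)(4 8 5 13)|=8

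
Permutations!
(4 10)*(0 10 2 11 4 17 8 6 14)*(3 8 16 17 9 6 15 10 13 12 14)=(0 13 12 14)(2 11 4)(3 8 15 10 9 6)(16 17)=[13, 1, 11, 8, 2, 5, 3, 7, 15, 6, 9, 4, 14, 12, 0, 10, 17, 16]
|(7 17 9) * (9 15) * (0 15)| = |(0 15 9 7 17)| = 5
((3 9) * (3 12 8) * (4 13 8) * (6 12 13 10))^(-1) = (3 8 13 9)(4 12 6 10)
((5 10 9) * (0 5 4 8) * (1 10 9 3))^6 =(10)(0 5 9 4 8) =((0 5 9 4 8)(1 10 3))^6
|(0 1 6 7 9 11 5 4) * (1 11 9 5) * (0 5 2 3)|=|(0 11 1 6 7 2 3)(4 5)|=14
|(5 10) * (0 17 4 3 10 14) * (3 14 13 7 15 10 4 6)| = |(0 17 6 3 4 14)(5 13 7 15 10)| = 30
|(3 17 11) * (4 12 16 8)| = 12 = |(3 17 11)(4 12 16 8)|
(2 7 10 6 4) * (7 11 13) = (2 11 13 7 10 6 4) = [0, 1, 11, 3, 2, 5, 4, 10, 8, 9, 6, 13, 12, 7]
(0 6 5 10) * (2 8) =(0 6 5 10)(2 8) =[6, 1, 8, 3, 4, 10, 5, 7, 2, 9, 0]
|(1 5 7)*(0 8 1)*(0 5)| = 6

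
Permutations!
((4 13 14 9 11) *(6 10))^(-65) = (14)(6 10)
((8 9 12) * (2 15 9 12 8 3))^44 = ((2 15 9 8 12 3))^44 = (2 9 12)(3 15 8)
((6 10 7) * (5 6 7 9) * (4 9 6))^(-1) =(4 5 9)(6 10)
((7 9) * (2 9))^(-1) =(2 7 9)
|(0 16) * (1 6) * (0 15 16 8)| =2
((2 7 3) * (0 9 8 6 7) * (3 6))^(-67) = (0 3 9 2 8)(6 7)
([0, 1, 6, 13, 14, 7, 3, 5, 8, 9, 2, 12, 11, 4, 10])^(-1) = [0, 1, 10, 6, 13, 7, 2, 5, 8, 9, 14, 12, 11, 3, 4]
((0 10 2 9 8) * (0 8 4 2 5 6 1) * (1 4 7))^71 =((0 10 5 6 4 2 9 7 1))^71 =(0 1 7 9 2 4 6 5 10)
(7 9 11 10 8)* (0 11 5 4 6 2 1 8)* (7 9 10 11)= (11)(0 7 10)(1 8 9 5 4 6 2)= [7, 8, 1, 3, 6, 4, 2, 10, 9, 5, 0, 11]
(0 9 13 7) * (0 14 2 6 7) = (0 9 13)(2 6 7 14) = [9, 1, 6, 3, 4, 5, 7, 14, 8, 13, 10, 11, 12, 0, 2]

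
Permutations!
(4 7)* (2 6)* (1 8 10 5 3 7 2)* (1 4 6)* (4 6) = (1 8 10 5 3 7 4 2) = [0, 8, 1, 7, 2, 3, 6, 4, 10, 9, 5]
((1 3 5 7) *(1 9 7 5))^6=(9)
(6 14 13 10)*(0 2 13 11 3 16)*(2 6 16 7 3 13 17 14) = (0 6 2 17 14 11 13 10 16)(3 7) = [6, 1, 17, 7, 4, 5, 2, 3, 8, 9, 16, 13, 12, 10, 11, 15, 0, 14]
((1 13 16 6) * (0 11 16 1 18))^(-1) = (0 18 6 16 11)(1 13)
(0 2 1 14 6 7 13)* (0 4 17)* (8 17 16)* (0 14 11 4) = (0 2 1 11 4 16 8 17 14 6 7 13) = [2, 11, 1, 3, 16, 5, 7, 13, 17, 9, 10, 4, 12, 0, 6, 15, 8, 14]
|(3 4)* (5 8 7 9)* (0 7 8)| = 4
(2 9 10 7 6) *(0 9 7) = (0 9 10)(2 7 6) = [9, 1, 7, 3, 4, 5, 2, 6, 8, 10, 0]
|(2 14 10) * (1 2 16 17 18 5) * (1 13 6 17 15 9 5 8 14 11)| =33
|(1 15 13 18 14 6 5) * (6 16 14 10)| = |(1 15 13 18 10 6 5)(14 16)| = 14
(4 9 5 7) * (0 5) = [5, 1, 2, 3, 9, 7, 6, 4, 8, 0] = (0 5 7 4 9)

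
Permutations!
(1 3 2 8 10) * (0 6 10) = (0 6 10 1 3 2 8) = [6, 3, 8, 2, 4, 5, 10, 7, 0, 9, 1]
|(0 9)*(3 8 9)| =|(0 3 8 9)| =4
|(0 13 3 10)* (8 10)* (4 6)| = 10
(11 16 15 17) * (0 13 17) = [13, 1, 2, 3, 4, 5, 6, 7, 8, 9, 10, 16, 12, 17, 14, 0, 15, 11] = (0 13 17 11 16 15)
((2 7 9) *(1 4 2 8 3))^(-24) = (1 9 4 8 2 3 7)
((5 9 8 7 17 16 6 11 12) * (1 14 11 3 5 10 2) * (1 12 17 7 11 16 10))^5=((1 14 16 6 3 5 9 8 11 17 10 2 12))^5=(1 5 10 16 8 12 3 17 14 9 2 6 11)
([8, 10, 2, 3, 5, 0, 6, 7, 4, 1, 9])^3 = (10)(0 5 4 8)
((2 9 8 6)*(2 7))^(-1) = (2 7 6 8 9)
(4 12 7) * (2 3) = [0, 1, 3, 2, 12, 5, 6, 4, 8, 9, 10, 11, 7] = (2 3)(4 12 7)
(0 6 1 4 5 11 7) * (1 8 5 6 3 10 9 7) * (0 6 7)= (0 3 10 9)(1 4 7 6 8 5 11)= [3, 4, 2, 10, 7, 11, 8, 6, 5, 0, 9, 1]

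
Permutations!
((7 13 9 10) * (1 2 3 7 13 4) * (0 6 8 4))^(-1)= ((0 6 8 4 1 2 3 7)(9 10 13))^(-1)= (0 7 3 2 1 4 8 6)(9 13 10)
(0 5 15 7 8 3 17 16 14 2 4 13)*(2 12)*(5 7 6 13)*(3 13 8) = (0 7 3 17 16 14 12 2 4 5 15 6 8 13) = [7, 1, 4, 17, 5, 15, 8, 3, 13, 9, 10, 11, 2, 0, 12, 6, 14, 16]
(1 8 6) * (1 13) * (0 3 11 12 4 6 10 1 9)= (0 3 11 12 4 6 13 9)(1 8 10)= [3, 8, 2, 11, 6, 5, 13, 7, 10, 0, 1, 12, 4, 9]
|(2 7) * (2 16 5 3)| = 5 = |(2 7 16 5 3)|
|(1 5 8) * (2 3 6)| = |(1 5 8)(2 3 6)| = 3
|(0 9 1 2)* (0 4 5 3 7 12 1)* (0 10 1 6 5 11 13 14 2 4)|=|(0 9 10 1 4 11 13 14 2)(3 7 12 6 5)|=45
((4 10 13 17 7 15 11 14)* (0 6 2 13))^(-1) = (0 10 4 14 11 15 7 17 13 2 6)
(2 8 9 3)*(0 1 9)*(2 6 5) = (0 1 9 3 6 5 2 8) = [1, 9, 8, 6, 4, 2, 5, 7, 0, 3]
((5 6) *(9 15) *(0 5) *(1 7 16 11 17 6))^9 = ((0 5 1 7 16 11 17 6)(9 15))^9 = (0 5 1 7 16 11 17 6)(9 15)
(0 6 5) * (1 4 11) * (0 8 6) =(1 4 11)(5 8 6) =[0, 4, 2, 3, 11, 8, 5, 7, 6, 9, 10, 1]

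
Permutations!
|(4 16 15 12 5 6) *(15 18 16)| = |(4 15 12 5 6)(16 18)| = 10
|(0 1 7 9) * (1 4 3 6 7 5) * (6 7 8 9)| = |(0 4 3 7 6 8 9)(1 5)| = 14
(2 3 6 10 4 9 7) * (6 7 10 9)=(2 3 7)(4 6 9 10)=[0, 1, 3, 7, 6, 5, 9, 2, 8, 10, 4]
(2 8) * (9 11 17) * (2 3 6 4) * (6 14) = (2 8 3 14 6 4)(9 11 17) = [0, 1, 8, 14, 2, 5, 4, 7, 3, 11, 10, 17, 12, 13, 6, 15, 16, 9]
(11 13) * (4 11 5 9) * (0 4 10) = [4, 1, 2, 3, 11, 9, 6, 7, 8, 10, 0, 13, 12, 5] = (0 4 11 13 5 9 10)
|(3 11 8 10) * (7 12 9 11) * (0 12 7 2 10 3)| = |(0 12 9 11 8 3 2 10)| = 8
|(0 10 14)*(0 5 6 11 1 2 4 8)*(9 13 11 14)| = |(0 10 9 13 11 1 2 4 8)(5 6 14)| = 9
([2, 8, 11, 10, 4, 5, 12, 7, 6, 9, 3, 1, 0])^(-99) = [12, 11, 0, 10, 4, 5, 8, 7, 1, 9, 3, 2, 6]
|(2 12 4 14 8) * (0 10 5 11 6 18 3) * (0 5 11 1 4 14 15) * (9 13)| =|(0 10 11 6 18 3 5 1 4 15)(2 12 14 8)(9 13)| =20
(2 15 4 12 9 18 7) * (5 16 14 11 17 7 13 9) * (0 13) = (0 13 9 18)(2 15 4 12 5 16 14 11 17 7) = [13, 1, 15, 3, 12, 16, 6, 2, 8, 18, 10, 17, 5, 9, 11, 4, 14, 7, 0]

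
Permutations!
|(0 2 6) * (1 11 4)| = |(0 2 6)(1 11 4)| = 3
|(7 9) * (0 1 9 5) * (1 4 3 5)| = 12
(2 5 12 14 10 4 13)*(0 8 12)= (0 8 12 14 10 4 13 2 5)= [8, 1, 5, 3, 13, 0, 6, 7, 12, 9, 4, 11, 14, 2, 10]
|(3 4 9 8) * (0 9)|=|(0 9 8 3 4)|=5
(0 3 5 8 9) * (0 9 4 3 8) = (9)(0 8 4 3 5) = [8, 1, 2, 5, 3, 0, 6, 7, 4, 9]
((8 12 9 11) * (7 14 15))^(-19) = (7 15 14)(8 12 9 11)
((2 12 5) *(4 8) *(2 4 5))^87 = ((2 12)(4 8 5))^87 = (2 12)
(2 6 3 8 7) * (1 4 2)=[0, 4, 6, 8, 2, 5, 3, 1, 7]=(1 4 2 6 3 8 7)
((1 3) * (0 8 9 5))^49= (0 8 9 5)(1 3)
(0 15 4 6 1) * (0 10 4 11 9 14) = [15, 10, 2, 3, 6, 5, 1, 7, 8, 14, 4, 9, 12, 13, 0, 11] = (0 15 11 9 14)(1 10 4 6)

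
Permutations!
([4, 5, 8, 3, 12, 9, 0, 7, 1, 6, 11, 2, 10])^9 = (0 9 1 2 10 4 6 5 8 11 12)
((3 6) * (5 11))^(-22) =((3 6)(5 11))^(-22) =(11)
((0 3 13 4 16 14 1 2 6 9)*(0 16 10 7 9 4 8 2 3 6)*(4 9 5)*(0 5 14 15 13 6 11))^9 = (0 11)(1 5 16 14 2 9 7 8 6 10 13 3 4 15)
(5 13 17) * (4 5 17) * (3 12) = (17)(3 12)(4 5 13) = [0, 1, 2, 12, 5, 13, 6, 7, 8, 9, 10, 11, 3, 4, 14, 15, 16, 17]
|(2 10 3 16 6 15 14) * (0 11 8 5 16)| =|(0 11 8 5 16 6 15 14 2 10 3)| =11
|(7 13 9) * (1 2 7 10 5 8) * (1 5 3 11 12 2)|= |(2 7 13 9 10 3 11 12)(5 8)|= 8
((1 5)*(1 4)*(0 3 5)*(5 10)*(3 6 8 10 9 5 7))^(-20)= ((0 6 8 10 7 3 9 5 4 1))^(-20)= (10)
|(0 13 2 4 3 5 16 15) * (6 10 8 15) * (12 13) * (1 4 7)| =|(0 12 13 2 7 1 4 3 5 16 6 10 8 15)| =14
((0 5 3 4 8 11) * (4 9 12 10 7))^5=(0 10)(3 4)(5 7)(8 9)(11 12)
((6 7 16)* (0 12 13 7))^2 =(0 13 16)(6 12 7)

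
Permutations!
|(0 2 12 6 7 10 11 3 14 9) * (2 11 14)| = |(0 11 3 2 12 6 7 10 14 9)| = 10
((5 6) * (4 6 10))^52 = (10)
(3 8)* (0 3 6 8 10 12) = (0 3 10 12)(6 8) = [3, 1, 2, 10, 4, 5, 8, 7, 6, 9, 12, 11, 0]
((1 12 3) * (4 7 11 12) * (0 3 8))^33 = (0 3 1 4 7 11 12 8)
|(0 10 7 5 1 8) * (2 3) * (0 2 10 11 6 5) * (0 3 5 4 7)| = |(0 11 6 4 7 3 10)(1 8 2 5)| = 28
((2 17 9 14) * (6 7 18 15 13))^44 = ((2 17 9 14)(6 7 18 15 13))^44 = (6 13 15 18 7)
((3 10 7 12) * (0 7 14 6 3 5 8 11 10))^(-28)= (0 12 8 10 6)(3 7 5 11 14)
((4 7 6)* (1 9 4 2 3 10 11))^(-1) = ((1 9 4 7 6 2 3 10 11))^(-1) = (1 11 10 3 2 6 7 4 9)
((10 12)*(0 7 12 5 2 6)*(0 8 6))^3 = (0 10)(2 12)(5 7)(6 8)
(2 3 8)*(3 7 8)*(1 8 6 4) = [0, 8, 7, 3, 1, 5, 4, 6, 2] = (1 8 2 7 6 4)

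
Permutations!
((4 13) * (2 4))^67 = (2 4 13)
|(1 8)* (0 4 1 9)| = 5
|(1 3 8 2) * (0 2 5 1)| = |(0 2)(1 3 8 5)| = 4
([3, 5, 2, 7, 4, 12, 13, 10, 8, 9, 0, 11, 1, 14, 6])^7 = (0 10 7 3)(1 5 12)(6 13 14)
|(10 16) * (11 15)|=2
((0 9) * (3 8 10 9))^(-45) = (10)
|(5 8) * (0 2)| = 2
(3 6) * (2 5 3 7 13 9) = (2 5 3 6 7 13 9) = [0, 1, 5, 6, 4, 3, 7, 13, 8, 2, 10, 11, 12, 9]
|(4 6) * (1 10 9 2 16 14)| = 6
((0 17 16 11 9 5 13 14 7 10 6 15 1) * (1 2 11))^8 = ((0 17 16 1)(2 11 9 5 13 14 7 10 6 15))^8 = (17)(2 6 7 13 9)(5 11 15 10 14)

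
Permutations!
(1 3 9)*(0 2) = (0 2)(1 3 9) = [2, 3, 0, 9, 4, 5, 6, 7, 8, 1]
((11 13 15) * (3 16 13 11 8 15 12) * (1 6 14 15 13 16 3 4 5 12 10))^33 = (16)(1 13 15 6 10 8 14)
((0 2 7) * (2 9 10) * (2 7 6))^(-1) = (0 7 10 9)(2 6)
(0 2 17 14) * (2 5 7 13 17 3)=(0 5 7 13 17 14)(2 3)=[5, 1, 3, 2, 4, 7, 6, 13, 8, 9, 10, 11, 12, 17, 0, 15, 16, 14]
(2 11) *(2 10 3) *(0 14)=(0 14)(2 11 10 3)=[14, 1, 11, 2, 4, 5, 6, 7, 8, 9, 3, 10, 12, 13, 0]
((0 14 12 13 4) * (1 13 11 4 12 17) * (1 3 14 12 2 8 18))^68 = (1 8 13 18 2)(3 17 14)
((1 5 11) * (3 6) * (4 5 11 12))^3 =((1 11)(3 6)(4 5 12))^3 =(12)(1 11)(3 6)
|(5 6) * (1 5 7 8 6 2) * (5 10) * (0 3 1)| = |(0 3 1 10 5 2)(6 7 8)| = 6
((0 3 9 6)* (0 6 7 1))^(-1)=(0 1 7 9 3)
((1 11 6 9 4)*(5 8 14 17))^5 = (5 8 14 17) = ((1 11 6 9 4)(5 8 14 17))^5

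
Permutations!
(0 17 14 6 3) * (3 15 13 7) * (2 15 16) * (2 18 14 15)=[17, 1, 2, 0, 4, 5, 16, 3, 8, 9, 10, 11, 12, 7, 6, 13, 18, 15, 14]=(0 17 15 13 7 3)(6 16 18 14)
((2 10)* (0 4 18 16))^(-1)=((0 4 18 16)(2 10))^(-1)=(0 16 18 4)(2 10)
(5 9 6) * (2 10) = [0, 1, 10, 3, 4, 9, 5, 7, 8, 6, 2] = (2 10)(5 9 6)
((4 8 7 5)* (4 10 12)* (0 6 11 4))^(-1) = (0 12 10 5 7 8 4 11 6)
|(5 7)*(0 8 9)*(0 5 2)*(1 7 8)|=|(0 1 7 2)(5 8 9)|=12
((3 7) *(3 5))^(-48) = ((3 7 5))^(-48) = (7)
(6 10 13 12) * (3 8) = [0, 1, 2, 8, 4, 5, 10, 7, 3, 9, 13, 11, 6, 12] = (3 8)(6 10 13 12)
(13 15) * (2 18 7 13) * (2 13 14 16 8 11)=(2 18 7 14 16 8 11)(13 15)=[0, 1, 18, 3, 4, 5, 6, 14, 11, 9, 10, 2, 12, 15, 16, 13, 8, 17, 7]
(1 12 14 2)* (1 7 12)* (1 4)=(1 4)(2 7 12 14)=[0, 4, 7, 3, 1, 5, 6, 12, 8, 9, 10, 11, 14, 13, 2]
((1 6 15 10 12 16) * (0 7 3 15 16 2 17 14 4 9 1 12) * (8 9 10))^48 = ((0 7 3 15 8 9 1 6 16 12 2 17 14 4 10))^48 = (0 15 1 12 14)(2 4 7 8 6)(3 9 16 17 10)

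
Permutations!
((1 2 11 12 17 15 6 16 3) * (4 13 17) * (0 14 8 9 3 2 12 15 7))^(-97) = (0 8 3 12 13 7 14 9 1 4 17)(2 6 11 16 15)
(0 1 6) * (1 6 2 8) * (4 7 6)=(0 4 7 6)(1 2 8)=[4, 2, 8, 3, 7, 5, 0, 6, 1]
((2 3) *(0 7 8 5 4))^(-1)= (0 4 5 8 7)(2 3)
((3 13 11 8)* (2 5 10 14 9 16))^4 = (2 9 10)(5 16 14)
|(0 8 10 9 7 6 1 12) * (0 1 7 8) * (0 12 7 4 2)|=|(0 12 1 7 6 4 2)(8 10 9)|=21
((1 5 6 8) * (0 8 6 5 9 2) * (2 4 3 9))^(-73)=((0 8 1 2)(3 9 4))^(-73)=(0 2 1 8)(3 4 9)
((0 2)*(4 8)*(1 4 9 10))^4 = ((0 2)(1 4 8 9 10))^4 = (1 10 9 8 4)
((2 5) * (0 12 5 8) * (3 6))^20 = (12)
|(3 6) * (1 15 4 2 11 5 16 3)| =9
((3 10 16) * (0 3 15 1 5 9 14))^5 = (0 1 3 5 10 9 16 14 15)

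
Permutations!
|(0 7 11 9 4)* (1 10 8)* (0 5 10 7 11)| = 9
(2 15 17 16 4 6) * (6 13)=[0, 1, 15, 3, 13, 5, 2, 7, 8, 9, 10, 11, 12, 6, 14, 17, 4, 16]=(2 15 17 16 4 13 6)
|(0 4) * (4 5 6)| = 4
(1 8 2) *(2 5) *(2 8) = (1 2)(5 8) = [0, 2, 1, 3, 4, 8, 6, 7, 5]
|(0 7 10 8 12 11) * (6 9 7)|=8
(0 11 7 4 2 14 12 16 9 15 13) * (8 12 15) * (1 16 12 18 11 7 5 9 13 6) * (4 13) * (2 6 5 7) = (0 2 14 15 5 9 8 18 11 7 13)(1 16 4 6) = [2, 16, 14, 3, 6, 9, 1, 13, 18, 8, 10, 7, 12, 0, 15, 5, 4, 17, 11]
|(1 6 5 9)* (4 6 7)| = |(1 7 4 6 5 9)| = 6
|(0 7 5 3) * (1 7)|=5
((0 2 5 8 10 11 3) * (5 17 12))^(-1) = ((0 2 17 12 5 8 10 11 3))^(-1) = (0 3 11 10 8 5 12 17 2)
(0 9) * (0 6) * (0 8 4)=(0 9 6 8 4)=[9, 1, 2, 3, 0, 5, 8, 7, 4, 6]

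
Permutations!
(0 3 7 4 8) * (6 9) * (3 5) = (0 5 3 7 4 8)(6 9) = [5, 1, 2, 7, 8, 3, 9, 4, 0, 6]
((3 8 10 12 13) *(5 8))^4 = (3 12 8)(5 13 10)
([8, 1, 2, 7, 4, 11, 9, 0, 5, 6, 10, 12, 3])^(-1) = (0 7 3 12 11 5 8)(6 9)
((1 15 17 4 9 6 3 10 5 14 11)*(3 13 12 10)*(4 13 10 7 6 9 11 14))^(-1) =(1 11 4 5 10 6 7 12 13 17 15)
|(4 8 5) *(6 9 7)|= 3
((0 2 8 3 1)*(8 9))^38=(0 9 3)(1 2 8)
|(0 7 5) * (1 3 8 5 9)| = 7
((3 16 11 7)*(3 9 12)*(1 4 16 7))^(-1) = ((1 4 16 11)(3 7 9 12))^(-1) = (1 11 16 4)(3 12 9 7)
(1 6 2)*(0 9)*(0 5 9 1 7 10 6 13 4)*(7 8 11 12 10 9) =(0 1 13 4)(2 8 11 12 10 6)(5 7 9) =[1, 13, 8, 3, 0, 7, 2, 9, 11, 5, 6, 12, 10, 4]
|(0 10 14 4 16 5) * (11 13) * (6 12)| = 6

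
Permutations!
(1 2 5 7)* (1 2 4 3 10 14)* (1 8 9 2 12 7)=(1 4 3 10 14 8 9 2 5)(7 12)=[0, 4, 5, 10, 3, 1, 6, 12, 9, 2, 14, 11, 7, 13, 8]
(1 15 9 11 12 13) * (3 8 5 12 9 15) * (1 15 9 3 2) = (1 2)(3 8 5 12 13 15 9 11) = [0, 2, 1, 8, 4, 12, 6, 7, 5, 11, 10, 3, 13, 15, 14, 9]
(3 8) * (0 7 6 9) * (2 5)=(0 7 6 9)(2 5)(3 8)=[7, 1, 5, 8, 4, 2, 9, 6, 3, 0]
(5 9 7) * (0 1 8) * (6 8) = (0 1 6 8)(5 9 7) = [1, 6, 2, 3, 4, 9, 8, 5, 0, 7]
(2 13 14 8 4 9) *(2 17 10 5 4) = (2 13 14 8)(4 9 17 10 5) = [0, 1, 13, 3, 9, 4, 6, 7, 2, 17, 5, 11, 12, 14, 8, 15, 16, 10]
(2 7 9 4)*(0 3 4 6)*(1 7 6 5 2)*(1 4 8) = (0 3 8 1 7 9 5 2 6) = [3, 7, 6, 8, 4, 2, 0, 9, 1, 5]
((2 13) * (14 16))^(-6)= ((2 13)(14 16))^(-6)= (16)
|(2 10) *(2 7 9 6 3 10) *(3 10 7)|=|(3 7 9 6 10)|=5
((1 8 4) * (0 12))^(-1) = ((0 12)(1 8 4))^(-1) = (0 12)(1 4 8)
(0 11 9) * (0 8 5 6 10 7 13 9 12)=(0 11 12)(5 6 10 7 13 9 8)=[11, 1, 2, 3, 4, 6, 10, 13, 5, 8, 7, 12, 0, 9]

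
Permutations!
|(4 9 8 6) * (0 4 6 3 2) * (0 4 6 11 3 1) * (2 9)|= 14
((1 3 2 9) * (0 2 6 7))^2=((0 2 9 1 3 6 7))^2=(0 9 3 7 2 1 6)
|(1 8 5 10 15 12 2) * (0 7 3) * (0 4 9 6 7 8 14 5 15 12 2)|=|(0 8 15 2 1 14 5 10 12)(3 4 9 6 7)|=45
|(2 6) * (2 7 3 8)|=|(2 6 7 3 8)|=5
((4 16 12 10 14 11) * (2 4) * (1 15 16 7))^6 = (1 11 16 4 10)(2 12 7 14 15)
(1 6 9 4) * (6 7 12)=[0, 7, 2, 3, 1, 5, 9, 12, 8, 4, 10, 11, 6]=(1 7 12 6 9 4)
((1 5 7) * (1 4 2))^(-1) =(1 2 4 7 5)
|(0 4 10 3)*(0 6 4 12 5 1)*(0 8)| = |(0 12 5 1 8)(3 6 4 10)| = 20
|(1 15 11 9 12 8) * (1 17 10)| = |(1 15 11 9 12 8 17 10)| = 8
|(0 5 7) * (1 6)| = 6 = |(0 5 7)(1 6)|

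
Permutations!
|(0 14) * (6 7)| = 2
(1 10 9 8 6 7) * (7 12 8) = (1 10 9 7)(6 12 8) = [0, 10, 2, 3, 4, 5, 12, 1, 6, 7, 9, 11, 8]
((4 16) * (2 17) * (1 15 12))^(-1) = (1 12 15)(2 17)(4 16)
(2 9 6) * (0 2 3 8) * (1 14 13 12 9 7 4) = (0 2 7 4 1 14 13 12 9 6 3 8) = [2, 14, 7, 8, 1, 5, 3, 4, 0, 6, 10, 11, 9, 12, 13]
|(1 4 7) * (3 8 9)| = 3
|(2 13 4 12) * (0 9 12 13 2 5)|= 4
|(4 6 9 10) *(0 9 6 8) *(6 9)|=|(0 6 9 10 4 8)|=6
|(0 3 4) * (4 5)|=4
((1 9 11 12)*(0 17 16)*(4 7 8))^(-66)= (17)(1 11)(9 12)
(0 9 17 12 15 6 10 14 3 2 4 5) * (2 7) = (0 9 17 12 15 6 10 14 3 7 2 4 5) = [9, 1, 4, 7, 5, 0, 10, 2, 8, 17, 14, 11, 15, 13, 3, 6, 16, 12]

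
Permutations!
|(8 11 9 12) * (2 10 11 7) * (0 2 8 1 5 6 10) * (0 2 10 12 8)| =12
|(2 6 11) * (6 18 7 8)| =|(2 18 7 8 6 11)| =6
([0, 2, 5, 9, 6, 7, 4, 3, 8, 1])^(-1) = [0, 9, 1, 7, 6, 2, 4, 5, 8, 3]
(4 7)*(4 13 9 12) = [0, 1, 2, 3, 7, 5, 6, 13, 8, 12, 10, 11, 4, 9] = (4 7 13 9 12)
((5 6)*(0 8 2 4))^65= (0 8 2 4)(5 6)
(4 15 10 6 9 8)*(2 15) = [0, 1, 15, 3, 2, 5, 9, 7, 4, 8, 6, 11, 12, 13, 14, 10] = (2 15 10 6 9 8 4)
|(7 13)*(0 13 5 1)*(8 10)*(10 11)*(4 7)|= |(0 13 4 7 5 1)(8 11 10)|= 6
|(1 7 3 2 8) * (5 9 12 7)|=|(1 5 9 12 7 3 2 8)|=8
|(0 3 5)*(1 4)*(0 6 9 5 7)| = |(0 3 7)(1 4)(5 6 9)| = 6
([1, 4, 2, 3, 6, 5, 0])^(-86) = [4, 6, 2, 3, 0, 5, 1]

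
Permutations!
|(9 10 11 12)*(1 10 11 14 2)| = 12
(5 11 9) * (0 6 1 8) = (0 6 1 8)(5 11 9) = [6, 8, 2, 3, 4, 11, 1, 7, 0, 5, 10, 9]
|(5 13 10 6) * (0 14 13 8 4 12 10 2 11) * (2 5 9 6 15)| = |(0 14 13 5 8 4 12 10 15 2 11)(6 9)| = 22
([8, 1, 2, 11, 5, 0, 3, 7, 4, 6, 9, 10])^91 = (0 5 4 8)(3 11 10 9 6)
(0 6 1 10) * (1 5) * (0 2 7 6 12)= (0 12)(1 10 2 7 6 5)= [12, 10, 7, 3, 4, 1, 5, 6, 8, 9, 2, 11, 0]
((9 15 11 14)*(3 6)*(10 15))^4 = (9 14 11 15 10)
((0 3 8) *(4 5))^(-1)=(0 8 3)(4 5)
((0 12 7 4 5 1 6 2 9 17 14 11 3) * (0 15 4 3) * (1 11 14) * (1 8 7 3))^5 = ((0 12 3 15 4 5 11)(1 6 2 9 17 8 7))^5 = (0 5 15 12 11 4 3)(1 8 9 6 7 17 2)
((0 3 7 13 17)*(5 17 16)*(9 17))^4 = (0 16)(3 5)(7 9)(13 17) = ((0 3 7 13 16 5 9 17))^4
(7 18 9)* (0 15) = (0 15)(7 18 9) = [15, 1, 2, 3, 4, 5, 6, 18, 8, 7, 10, 11, 12, 13, 14, 0, 16, 17, 9]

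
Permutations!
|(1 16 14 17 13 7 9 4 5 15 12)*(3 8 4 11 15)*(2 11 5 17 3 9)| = 26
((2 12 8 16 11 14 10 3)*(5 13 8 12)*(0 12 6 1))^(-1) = (0 1 6 12)(2 3 10 14 11 16 8 13 5)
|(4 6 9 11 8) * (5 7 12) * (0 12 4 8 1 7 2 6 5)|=8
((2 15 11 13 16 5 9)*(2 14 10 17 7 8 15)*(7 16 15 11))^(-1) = (5 16 17 10 14 9)(7 15 13 11 8)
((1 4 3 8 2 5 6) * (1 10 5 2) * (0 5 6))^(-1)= (0 5)(1 8 3 4)(6 10)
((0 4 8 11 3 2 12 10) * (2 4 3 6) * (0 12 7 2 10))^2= (0 4 11 10)(3 8 6 12)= ((0 3 4 8 11 6 10 12)(2 7))^2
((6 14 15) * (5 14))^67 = (5 6 15 14)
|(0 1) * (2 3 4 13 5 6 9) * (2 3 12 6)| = 8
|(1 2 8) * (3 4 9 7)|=|(1 2 8)(3 4 9 7)|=12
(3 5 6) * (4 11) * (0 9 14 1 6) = (0 9 14 1 6 3 5)(4 11) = [9, 6, 2, 5, 11, 0, 3, 7, 8, 14, 10, 4, 12, 13, 1]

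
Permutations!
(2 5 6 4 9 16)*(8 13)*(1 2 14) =[0, 2, 5, 3, 9, 6, 4, 7, 13, 16, 10, 11, 12, 8, 1, 15, 14] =(1 2 5 6 4 9 16 14)(8 13)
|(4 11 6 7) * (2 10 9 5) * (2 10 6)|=|(2 6 7 4 11)(5 10 9)|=15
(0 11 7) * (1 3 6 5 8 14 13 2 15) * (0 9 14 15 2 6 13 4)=[11, 3, 2, 13, 0, 8, 5, 9, 15, 14, 10, 7, 12, 6, 4, 1]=(0 11 7 9 14 4)(1 3 13 6 5 8 15)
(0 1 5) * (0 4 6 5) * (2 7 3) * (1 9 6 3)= (0 9 6 5 4 3 2 7 1)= [9, 0, 7, 2, 3, 4, 5, 1, 8, 6]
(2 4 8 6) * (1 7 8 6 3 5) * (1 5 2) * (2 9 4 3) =(1 7 8 2 3 9 4 6) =[0, 7, 3, 9, 6, 5, 1, 8, 2, 4]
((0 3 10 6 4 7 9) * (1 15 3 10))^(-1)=(0 9 7 4 6 10)(1 3 15)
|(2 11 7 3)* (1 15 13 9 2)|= 8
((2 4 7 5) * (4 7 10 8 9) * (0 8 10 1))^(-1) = (10)(0 1 4 9 8)(2 5 7) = ((10)(0 8 9 4 1)(2 7 5))^(-1)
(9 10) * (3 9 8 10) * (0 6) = (0 6)(3 9)(8 10) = [6, 1, 2, 9, 4, 5, 0, 7, 10, 3, 8]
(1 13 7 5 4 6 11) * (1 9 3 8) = (1 13 7 5 4 6 11 9 3 8) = [0, 13, 2, 8, 6, 4, 11, 5, 1, 3, 10, 9, 12, 7]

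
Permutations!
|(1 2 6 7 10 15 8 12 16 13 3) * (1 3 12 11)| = 24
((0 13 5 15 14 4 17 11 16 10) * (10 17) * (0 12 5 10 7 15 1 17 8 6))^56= ((0 13 10 12 5 1 17 11 16 8 6)(4 7 15 14))^56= (0 13 10 12 5 1 17 11 16 8 6)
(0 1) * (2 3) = (0 1)(2 3) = [1, 0, 3, 2]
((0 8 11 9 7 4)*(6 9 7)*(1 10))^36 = ((0 8 11 7 4)(1 10)(6 9))^36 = (0 8 11 7 4)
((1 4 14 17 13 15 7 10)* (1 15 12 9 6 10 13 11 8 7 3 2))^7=((1 4 14 17 11 8 7 13 12 9 6 10 15 3 2))^7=(1 13 2 7 3 8 15 11 10 17 6 14 9 4 12)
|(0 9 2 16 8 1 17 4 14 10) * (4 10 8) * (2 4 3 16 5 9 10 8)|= 30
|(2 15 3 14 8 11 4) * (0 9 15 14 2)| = 9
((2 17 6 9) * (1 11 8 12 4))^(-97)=((1 11 8 12 4)(2 17 6 9))^(-97)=(1 12 11 4 8)(2 9 6 17)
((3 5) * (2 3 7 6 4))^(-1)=((2 3 5 7 6 4))^(-1)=(2 4 6 7 5 3)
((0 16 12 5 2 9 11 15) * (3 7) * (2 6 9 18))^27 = ((0 16 12 5 6 9 11 15)(2 18)(3 7))^27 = (0 5 11 16 6 15 12 9)(2 18)(3 7)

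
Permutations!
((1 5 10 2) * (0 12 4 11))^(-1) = ((0 12 4 11)(1 5 10 2))^(-1) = (0 11 4 12)(1 2 10 5)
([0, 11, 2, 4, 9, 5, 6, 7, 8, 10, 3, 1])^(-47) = (1 11)(3 4 9 10)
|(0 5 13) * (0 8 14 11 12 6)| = 8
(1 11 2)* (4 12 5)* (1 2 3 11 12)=(1 12 5 4)(3 11)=[0, 12, 2, 11, 1, 4, 6, 7, 8, 9, 10, 3, 5]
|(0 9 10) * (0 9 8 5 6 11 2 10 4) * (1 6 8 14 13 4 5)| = |(0 14 13 4)(1 6 11 2 10 9 5 8)| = 8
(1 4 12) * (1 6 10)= (1 4 12 6 10)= [0, 4, 2, 3, 12, 5, 10, 7, 8, 9, 1, 11, 6]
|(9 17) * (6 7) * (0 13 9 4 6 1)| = 8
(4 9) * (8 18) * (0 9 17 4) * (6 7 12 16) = (0 9)(4 17)(6 7 12 16)(8 18) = [9, 1, 2, 3, 17, 5, 7, 12, 18, 0, 10, 11, 16, 13, 14, 15, 6, 4, 8]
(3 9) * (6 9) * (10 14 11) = (3 6 9)(10 14 11) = [0, 1, 2, 6, 4, 5, 9, 7, 8, 3, 14, 10, 12, 13, 11]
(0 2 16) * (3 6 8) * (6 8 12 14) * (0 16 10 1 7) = [2, 7, 10, 8, 4, 5, 12, 0, 3, 9, 1, 11, 14, 13, 6, 15, 16] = (16)(0 2 10 1 7)(3 8)(6 12 14)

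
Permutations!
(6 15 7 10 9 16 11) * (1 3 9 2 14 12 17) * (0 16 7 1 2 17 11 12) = (0 16 12 11 6 15 1 3 9 7 10 17 2 14) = [16, 3, 14, 9, 4, 5, 15, 10, 8, 7, 17, 6, 11, 13, 0, 1, 12, 2]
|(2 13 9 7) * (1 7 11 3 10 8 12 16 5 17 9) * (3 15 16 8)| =12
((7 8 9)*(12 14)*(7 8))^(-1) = (8 9)(12 14)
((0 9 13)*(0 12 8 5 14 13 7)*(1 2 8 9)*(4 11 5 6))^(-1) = ((0 1 2 8 6 4 11 5 14 13 12 9 7))^(-1) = (0 7 9 12 13 14 5 11 4 6 8 2 1)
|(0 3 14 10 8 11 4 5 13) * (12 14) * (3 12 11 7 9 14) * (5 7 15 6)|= 14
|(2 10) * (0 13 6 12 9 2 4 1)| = |(0 13 6 12 9 2 10 4 1)| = 9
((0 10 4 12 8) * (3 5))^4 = (0 8 12 4 10)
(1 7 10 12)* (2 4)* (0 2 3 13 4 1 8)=(0 2 1 7 10 12 8)(3 13 4)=[2, 7, 1, 13, 3, 5, 6, 10, 0, 9, 12, 11, 8, 4]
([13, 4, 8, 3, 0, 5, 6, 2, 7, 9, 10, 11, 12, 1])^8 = (13)(2 7 8)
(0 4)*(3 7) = (0 4)(3 7) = [4, 1, 2, 7, 0, 5, 6, 3]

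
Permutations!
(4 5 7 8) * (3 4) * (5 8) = (3 4 8)(5 7) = [0, 1, 2, 4, 8, 7, 6, 5, 3]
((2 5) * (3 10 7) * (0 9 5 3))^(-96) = (0 5 3 7 9 2 10)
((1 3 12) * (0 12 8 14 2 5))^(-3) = (0 14 1 5 8 12 2 3)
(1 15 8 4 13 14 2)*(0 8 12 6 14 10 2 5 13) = (0 8 4)(1 15 12 6 14 5 13 10 2) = [8, 15, 1, 3, 0, 13, 14, 7, 4, 9, 2, 11, 6, 10, 5, 12]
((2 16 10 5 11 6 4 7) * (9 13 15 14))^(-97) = (2 7 4 6 11 5 10 16)(9 14 15 13)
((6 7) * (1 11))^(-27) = ((1 11)(6 7))^(-27) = (1 11)(6 7)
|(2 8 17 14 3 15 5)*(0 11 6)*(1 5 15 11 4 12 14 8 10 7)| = |(0 4 12 14 3 11 6)(1 5 2 10 7)(8 17)| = 70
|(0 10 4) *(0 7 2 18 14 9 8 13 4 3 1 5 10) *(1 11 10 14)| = |(1 5 14 9 8 13 4 7 2 18)(3 11 10)| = 30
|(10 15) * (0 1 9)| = 6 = |(0 1 9)(10 15)|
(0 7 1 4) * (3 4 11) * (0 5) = [7, 11, 2, 4, 5, 0, 6, 1, 8, 9, 10, 3] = (0 7 1 11 3 4 5)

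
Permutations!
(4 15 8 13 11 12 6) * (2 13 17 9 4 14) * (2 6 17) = (2 13 11 12 17 9 4 15 8)(6 14) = [0, 1, 13, 3, 15, 5, 14, 7, 2, 4, 10, 12, 17, 11, 6, 8, 16, 9]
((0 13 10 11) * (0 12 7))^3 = (0 11)(7 10)(12 13)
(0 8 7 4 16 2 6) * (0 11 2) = (0 8 7 4 16)(2 6 11) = [8, 1, 6, 3, 16, 5, 11, 4, 7, 9, 10, 2, 12, 13, 14, 15, 0]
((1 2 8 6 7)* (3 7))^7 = ((1 2 8 6 3 7))^7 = (1 2 8 6 3 7)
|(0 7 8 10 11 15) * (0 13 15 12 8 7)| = |(8 10 11 12)(13 15)| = 4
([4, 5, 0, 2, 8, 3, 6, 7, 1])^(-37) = (0 3 1 4 2 5 8)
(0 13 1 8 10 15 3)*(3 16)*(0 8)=(0 13 1)(3 8 10 15 16)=[13, 0, 2, 8, 4, 5, 6, 7, 10, 9, 15, 11, 12, 1, 14, 16, 3]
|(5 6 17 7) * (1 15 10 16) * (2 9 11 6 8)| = 8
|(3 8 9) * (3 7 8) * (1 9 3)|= |(1 9 7 8 3)|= 5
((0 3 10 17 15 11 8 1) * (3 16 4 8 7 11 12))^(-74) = (0 16 4 8 1)(3 10 17 15 12)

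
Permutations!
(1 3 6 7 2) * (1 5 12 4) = (1 3 6 7 2 5 12 4) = [0, 3, 5, 6, 1, 12, 7, 2, 8, 9, 10, 11, 4]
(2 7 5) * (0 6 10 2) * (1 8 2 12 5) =(0 6 10 12 5)(1 8 2 7) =[6, 8, 7, 3, 4, 0, 10, 1, 2, 9, 12, 11, 5]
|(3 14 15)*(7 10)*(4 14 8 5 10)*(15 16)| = |(3 8 5 10 7 4 14 16 15)| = 9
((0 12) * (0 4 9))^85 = (0 12 4 9)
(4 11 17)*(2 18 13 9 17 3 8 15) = (2 18 13 9 17 4 11 3 8 15) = [0, 1, 18, 8, 11, 5, 6, 7, 15, 17, 10, 3, 12, 9, 14, 2, 16, 4, 13]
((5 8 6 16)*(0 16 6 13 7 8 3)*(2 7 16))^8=((0 2 7 8 13 16 5 3))^8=(16)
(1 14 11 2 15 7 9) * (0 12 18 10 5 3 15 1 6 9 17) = (0 12 18 10 5 3 15 7 17)(1 14 11 2)(6 9) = [12, 14, 1, 15, 4, 3, 9, 17, 8, 6, 5, 2, 18, 13, 11, 7, 16, 0, 10]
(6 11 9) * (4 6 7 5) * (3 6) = (3 6 11 9 7 5 4) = [0, 1, 2, 6, 3, 4, 11, 5, 8, 7, 10, 9]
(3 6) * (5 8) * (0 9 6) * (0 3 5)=[9, 1, 2, 3, 4, 8, 5, 7, 0, 6]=(0 9 6 5 8)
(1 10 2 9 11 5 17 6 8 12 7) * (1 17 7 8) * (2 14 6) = (1 10 14 6)(2 9 11 5 7 17)(8 12) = [0, 10, 9, 3, 4, 7, 1, 17, 12, 11, 14, 5, 8, 13, 6, 15, 16, 2]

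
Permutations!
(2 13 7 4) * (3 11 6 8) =(2 13 7 4)(3 11 6 8) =[0, 1, 13, 11, 2, 5, 8, 4, 3, 9, 10, 6, 12, 7]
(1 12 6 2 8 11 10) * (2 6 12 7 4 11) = [0, 7, 8, 3, 11, 5, 6, 4, 2, 9, 1, 10, 12] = (12)(1 7 4 11 10)(2 8)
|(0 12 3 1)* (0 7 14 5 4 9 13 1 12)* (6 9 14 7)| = 12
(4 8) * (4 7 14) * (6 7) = (4 8 6 7 14) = [0, 1, 2, 3, 8, 5, 7, 14, 6, 9, 10, 11, 12, 13, 4]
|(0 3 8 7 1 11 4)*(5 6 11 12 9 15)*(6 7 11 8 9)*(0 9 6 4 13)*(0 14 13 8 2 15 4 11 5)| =|(0 3 6 2 15)(1 12 11 8 5 7)(4 9)(13 14)| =30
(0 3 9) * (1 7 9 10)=(0 3 10 1 7 9)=[3, 7, 2, 10, 4, 5, 6, 9, 8, 0, 1]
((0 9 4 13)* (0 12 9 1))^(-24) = ((0 1)(4 13 12 9))^(-24) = (13)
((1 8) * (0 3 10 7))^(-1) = ((0 3 10 7)(1 8))^(-1) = (0 7 10 3)(1 8)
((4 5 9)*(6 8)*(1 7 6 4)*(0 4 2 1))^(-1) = (0 9 5 4)(1 2 8 6 7)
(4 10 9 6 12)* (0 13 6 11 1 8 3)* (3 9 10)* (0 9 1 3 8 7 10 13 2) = (0 2)(1 7 10 13 6 12 4 8)(3 9 11) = [2, 7, 0, 9, 8, 5, 12, 10, 1, 11, 13, 3, 4, 6]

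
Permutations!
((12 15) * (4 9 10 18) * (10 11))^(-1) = (4 18 10 11 9)(12 15)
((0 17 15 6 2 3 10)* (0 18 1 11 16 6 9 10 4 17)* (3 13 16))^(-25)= ((1 11 3 4 17 15 9 10 18)(2 13 16 6))^(-25)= (1 3 17 9 18 11 4 15 10)(2 6 16 13)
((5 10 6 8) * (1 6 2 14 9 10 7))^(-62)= (1 5 6 7 8)(2 9)(10 14)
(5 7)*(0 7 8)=(0 7 5 8)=[7, 1, 2, 3, 4, 8, 6, 5, 0]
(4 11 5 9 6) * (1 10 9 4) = [0, 10, 2, 3, 11, 4, 1, 7, 8, 6, 9, 5] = (1 10 9 6)(4 11 5)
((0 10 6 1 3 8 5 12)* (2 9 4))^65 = ((0 10 6 1 3 8 5 12)(2 9 4))^65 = (0 10 6 1 3 8 5 12)(2 4 9)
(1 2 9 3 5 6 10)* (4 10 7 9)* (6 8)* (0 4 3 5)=[4, 2, 3, 0, 10, 8, 7, 9, 6, 5, 1]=(0 4 10 1 2 3)(5 8 6 7 9)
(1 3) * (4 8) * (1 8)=(1 3 8 4)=[0, 3, 2, 8, 1, 5, 6, 7, 4]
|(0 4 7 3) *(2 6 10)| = |(0 4 7 3)(2 6 10)| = 12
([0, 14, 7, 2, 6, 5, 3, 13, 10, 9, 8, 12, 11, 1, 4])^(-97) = (1 13 7 2 3 6 4 14)(8 10)(11 12)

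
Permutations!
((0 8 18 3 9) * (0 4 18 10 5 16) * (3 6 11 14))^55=((0 8 10 5 16)(3 9 4 18 6 11 14))^55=(3 14 11 6 18 4 9)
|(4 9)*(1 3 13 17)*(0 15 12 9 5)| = |(0 15 12 9 4 5)(1 3 13 17)| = 12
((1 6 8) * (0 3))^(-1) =((0 3)(1 6 8))^(-1) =(0 3)(1 8 6)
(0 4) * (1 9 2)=(0 4)(1 9 2)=[4, 9, 1, 3, 0, 5, 6, 7, 8, 2]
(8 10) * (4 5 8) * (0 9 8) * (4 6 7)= (0 9 8 10 6 7 4 5)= [9, 1, 2, 3, 5, 0, 7, 4, 10, 8, 6]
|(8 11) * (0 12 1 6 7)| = 10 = |(0 12 1 6 7)(8 11)|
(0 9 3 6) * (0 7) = [9, 1, 2, 6, 4, 5, 7, 0, 8, 3] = (0 9 3 6 7)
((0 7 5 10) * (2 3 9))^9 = ((0 7 5 10)(2 3 9))^9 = (0 7 5 10)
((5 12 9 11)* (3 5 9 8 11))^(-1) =((3 5 12 8 11 9))^(-1) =(3 9 11 8 12 5)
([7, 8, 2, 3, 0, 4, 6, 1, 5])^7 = [7, 8, 2, 3, 0, 4, 6, 1, 5]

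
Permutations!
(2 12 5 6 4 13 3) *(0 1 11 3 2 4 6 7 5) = [1, 11, 12, 4, 13, 7, 6, 5, 8, 9, 10, 3, 0, 2] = (0 1 11 3 4 13 2 12)(5 7)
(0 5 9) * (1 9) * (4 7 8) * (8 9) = (0 5 1 8 4 7 9) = [5, 8, 2, 3, 7, 1, 6, 9, 4, 0]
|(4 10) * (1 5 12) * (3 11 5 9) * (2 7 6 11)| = |(1 9 3 2 7 6 11 5 12)(4 10)| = 18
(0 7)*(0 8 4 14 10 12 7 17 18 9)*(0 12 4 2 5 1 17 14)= (0 14 10 4)(1 17 18 9 12 7 8 2 5)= [14, 17, 5, 3, 0, 1, 6, 8, 2, 12, 4, 11, 7, 13, 10, 15, 16, 18, 9]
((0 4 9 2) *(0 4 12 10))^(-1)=((0 12 10)(2 4 9))^(-1)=(0 10 12)(2 9 4)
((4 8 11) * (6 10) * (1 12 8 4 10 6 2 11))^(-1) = (1 8 12)(2 10 11)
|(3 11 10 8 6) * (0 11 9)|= |(0 11 10 8 6 3 9)|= 7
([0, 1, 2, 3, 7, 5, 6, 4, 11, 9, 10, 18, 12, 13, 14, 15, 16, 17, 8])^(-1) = [0, 1, 2, 3, 7, 5, 6, 4, 18, 9, 10, 8, 12, 13, 14, 15, 16, 17, 11]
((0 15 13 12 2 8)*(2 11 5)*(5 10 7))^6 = (0 7 13 2 11)(5 12 8 10 15)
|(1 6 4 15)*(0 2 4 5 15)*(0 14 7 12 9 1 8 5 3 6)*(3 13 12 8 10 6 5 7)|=|(0 2 4 14 3 5 15 10 6 13 12 9 1)(7 8)|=26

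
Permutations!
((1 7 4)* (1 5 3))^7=((1 7 4 5 3))^7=(1 4 3 7 5)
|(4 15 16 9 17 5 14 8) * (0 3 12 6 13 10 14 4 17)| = |(0 3 12 6 13 10 14 8 17 5 4 15 16 9)| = 14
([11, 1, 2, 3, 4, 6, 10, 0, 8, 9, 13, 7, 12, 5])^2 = (0 7 11)(5 10)(6 13)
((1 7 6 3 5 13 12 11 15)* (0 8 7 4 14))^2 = (0 7 3 13 11 1 14 8 6 5 12 15 4)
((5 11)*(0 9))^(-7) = ((0 9)(5 11))^(-7) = (0 9)(5 11)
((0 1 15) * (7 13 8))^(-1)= (0 15 1)(7 8 13)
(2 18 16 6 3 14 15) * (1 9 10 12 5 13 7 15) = [0, 9, 18, 14, 4, 13, 3, 15, 8, 10, 12, 11, 5, 7, 1, 2, 6, 17, 16] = (1 9 10 12 5 13 7 15 2 18 16 6 3 14)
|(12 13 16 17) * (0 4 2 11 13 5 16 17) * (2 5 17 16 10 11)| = 14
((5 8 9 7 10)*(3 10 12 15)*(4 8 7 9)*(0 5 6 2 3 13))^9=((0 5 7 12 15 13)(2 3 10 6)(4 8))^9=(0 12)(2 3 10 6)(4 8)(5 15)(7 13)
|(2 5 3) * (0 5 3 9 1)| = |(0 5 9 1)(2 3)| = 4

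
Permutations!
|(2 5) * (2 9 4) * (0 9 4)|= 6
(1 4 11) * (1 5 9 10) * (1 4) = [0, 1, 2, 3, 11, 9, 6, 7, 8, 10, 4, 5] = (4 11 5 9 10)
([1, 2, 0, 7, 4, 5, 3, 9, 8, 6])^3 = [0, 1, 2, 6, 4, 5, 9, 3, 8, 7]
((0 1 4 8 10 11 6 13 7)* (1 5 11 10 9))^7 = (0 5 11 6 13 7)(1 9 8 4)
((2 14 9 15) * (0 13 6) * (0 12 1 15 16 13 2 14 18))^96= ((0 2 18)(1 15 14 9 16 13 6 12))^96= (18)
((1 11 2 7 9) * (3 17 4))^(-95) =(3 17 4)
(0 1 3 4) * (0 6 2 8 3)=(0 1)(2 8 3 4 6)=[1, 0, 8, 4, 6, 5, 2, 7, 3]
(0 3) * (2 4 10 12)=(0 3)(2 4 10 12)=[3, 1, 4, 0, 10, 5, 6, 7, 8, 9, 12, 11, 2]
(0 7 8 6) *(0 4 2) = (0 7 8 6 4 2) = [7, 1, 0, 3, 2, 5, 4, 8, 6]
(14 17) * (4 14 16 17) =(4 14)(16 17) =[0, 1, 2, 3, 14, 5, 6, 7, 8, 9, 10, 11, 12, 13, 4, 15, 17, 16]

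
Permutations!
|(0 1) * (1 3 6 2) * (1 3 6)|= |(0 6 2 3 1)|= 5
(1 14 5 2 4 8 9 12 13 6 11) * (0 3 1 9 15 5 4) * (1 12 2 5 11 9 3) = (0 1 14 4 8 15 11 3 12 13 6 9 2) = [1, 14, 0, 12, 8, 5, 9, 7, 15, 2, 10, 3, 13, 6, 4, 11]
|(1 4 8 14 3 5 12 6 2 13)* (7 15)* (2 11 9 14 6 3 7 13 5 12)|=10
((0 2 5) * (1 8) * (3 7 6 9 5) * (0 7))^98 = ((0 2 3)(1 8)(5 7 6 9))^98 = (0 3 2)(5 6)(7 9)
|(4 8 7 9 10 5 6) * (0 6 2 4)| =|(0 6)(2 4 8 7 9 10 5)| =14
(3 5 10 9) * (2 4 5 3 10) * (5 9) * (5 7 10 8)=(2 4 9 8 5)(7 10)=[0, 1, 4, 3, 9, 2, 6, 10, 5, 8, 7]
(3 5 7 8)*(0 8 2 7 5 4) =[8, 1, 7, 4, 0, 5, 6, 2, 3] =(0 8 3 4)(2 7)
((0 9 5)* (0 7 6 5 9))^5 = ((9)(5 7 6))^5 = (9)(5 6 7)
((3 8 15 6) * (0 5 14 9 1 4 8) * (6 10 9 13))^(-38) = (0 6 14)(1 10 8)(3 13 5)(4 9 15)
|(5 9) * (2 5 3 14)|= 5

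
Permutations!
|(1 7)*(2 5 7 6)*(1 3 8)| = |(1 6 2 5 7 3 8)| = 7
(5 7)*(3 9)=[0, 1, 2, 9, 4, 7, 6, 5, 8, 3]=(3 9)(5 7)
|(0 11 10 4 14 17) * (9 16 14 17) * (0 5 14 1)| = |(0 11 10 4 17 5 14 9 16 1)| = 10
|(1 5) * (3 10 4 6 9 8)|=6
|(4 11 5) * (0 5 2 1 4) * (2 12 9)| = |(0 5)(1 4 11 12 9 2)| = 6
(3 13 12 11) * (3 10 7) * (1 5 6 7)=[0, 5, 2, 13, 4, 6, 7, 3, 8, 9, 1, 10, 11, 12]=(1 5 6 7 3 13 12 11 10)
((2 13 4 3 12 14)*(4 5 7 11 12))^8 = ((2 13 5 7 11 12 14)(3 4))^8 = (2 13 5 7 11 12 14)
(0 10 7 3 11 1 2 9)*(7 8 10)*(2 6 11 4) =(0 7 3 4 2 9)(1 6 11)(8 10) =[7, 6, 9, 4, 2, 5, 11, 3, 10, 0, 8, 1]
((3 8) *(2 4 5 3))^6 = ((2 4 5 3 8))^6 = (2 4 5 3 8)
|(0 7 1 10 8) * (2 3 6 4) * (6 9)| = |(0 7 1 10 8)(2 3 9 6 4)| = 5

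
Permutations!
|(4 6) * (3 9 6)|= |(3 9 6 4)|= 4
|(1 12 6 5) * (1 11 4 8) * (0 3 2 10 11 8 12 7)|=|(0 3 2 10 11 4 12 6 5 8 1 7)|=12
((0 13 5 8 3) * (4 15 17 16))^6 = ((0 13 5 8 3)(4 15 17 16))^6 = (0 13 5 8 3)(4 17)(15 16)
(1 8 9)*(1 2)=(1 8 9 2)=[0, 8, 1, 3, 4, 5, 6, 7, 9, 2]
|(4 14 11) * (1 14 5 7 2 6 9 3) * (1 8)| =11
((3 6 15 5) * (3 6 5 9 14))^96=(15)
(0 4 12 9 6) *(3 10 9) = [4, 1, 2, 10, 12, 5, 0, 7, 8, 6, 9, 11, 3] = (0 4 12 3 10 9 6)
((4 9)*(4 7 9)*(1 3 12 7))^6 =(1 3 12 7 9) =((1 3 12 7 9))^6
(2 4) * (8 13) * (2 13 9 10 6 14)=(2 4 13 8 9 10 6 14)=[0, 1, 4, 3, 13, 5, 14, 7, 9, 10, 6, 11, 12, 8, 2]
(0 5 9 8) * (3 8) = (0 5 9 3 8) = [5, 1, 2, 8, 4, 9, 6, 7, 0, 3]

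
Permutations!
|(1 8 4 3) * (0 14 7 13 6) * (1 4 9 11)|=20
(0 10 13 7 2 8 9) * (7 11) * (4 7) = (0 10 13 11 4 7 2 8 9) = [10, 1, 8, 3, 7, 5, 6, 2, 9, 0, 13, 4, 12, 11]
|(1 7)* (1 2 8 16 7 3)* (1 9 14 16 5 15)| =10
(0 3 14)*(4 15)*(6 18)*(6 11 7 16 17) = (0 3 14)(4 15)(6 18 11 7 16 17) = [3, 1, 2, 14, 15, 5, 18, 16, 8, 9, 10, 7, 12, 13, 0, 4, 17, 6, 11]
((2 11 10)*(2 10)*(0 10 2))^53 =((0 10 2 11))^53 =(0 10 2 11)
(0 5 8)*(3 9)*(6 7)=(0 5 8)(3 9)(6 7)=[5, 1, 2, 9, 4, 8, 7, 6, 0, 3]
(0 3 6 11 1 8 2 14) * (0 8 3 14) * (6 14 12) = [12, 3, 0, 14, 4, 5, 11, 7, 2, 9, 10, 1, 6, 13, 8] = (0 12 6 11 1 3 14 8 2)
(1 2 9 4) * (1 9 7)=(1 2 7)(4 9)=[0, 2, 7, 3, 9, 5, 6, 1, 8, 4]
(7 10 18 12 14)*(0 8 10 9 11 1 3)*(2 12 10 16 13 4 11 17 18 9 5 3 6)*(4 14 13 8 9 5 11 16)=(0 9 17 18 10 5 3)(1 6 2 12 13 14 7 11)(4 16 8)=[9, 6, 12, 0, 16, 3, 2, 11, 4, 17, 5, 1, 13, 14, 7, 15, 8, 18, 10]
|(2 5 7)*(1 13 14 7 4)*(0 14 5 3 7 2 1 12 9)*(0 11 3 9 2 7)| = 12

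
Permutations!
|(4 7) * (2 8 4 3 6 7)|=3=|(2 8 4)(3 6 7)|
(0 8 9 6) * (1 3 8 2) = (0 2 1 3 8 9 6) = [2, 3, 1, 8, 4, 5, 0, 7, 9, 6]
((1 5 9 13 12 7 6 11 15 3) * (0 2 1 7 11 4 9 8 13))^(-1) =(0 9 4 6 7 3 15 11 12 13 8 5 1 2)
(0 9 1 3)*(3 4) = (0 9 1 4 3) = [9, 4, 2, 0, 3, 5, 6, 7, 8, 1]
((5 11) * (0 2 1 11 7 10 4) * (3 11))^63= ((0 2 1 3 11 5 7 10 4))^63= (11)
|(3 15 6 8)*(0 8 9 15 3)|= |(0 8)(6 9 15)|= 6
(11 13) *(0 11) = [11, 1, 2, 3, 4, 5, 6, 7, 8, 9, 10, 13, 12, 0] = (0 11 13)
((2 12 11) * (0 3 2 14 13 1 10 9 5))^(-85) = ((0 3 2 12 11 14 13 1 10 9 5))^(-85) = (0 12 13 9 3 11 1 5 2 14 10)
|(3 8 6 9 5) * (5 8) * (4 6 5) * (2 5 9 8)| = |(2 5 3 4 6 8 9)| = 7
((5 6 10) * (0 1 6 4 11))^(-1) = (0 11 4 5 10 6 1)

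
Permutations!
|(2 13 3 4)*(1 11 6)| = 12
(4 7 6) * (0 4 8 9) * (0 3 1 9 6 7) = [4, 9, 2, 1, 0, 5, 8, 7, 6, 3] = (0 4)(1 9 3)(6 8)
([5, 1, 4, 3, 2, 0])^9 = (0 5)(2 4)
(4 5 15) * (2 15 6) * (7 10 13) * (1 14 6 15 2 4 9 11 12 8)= (1 14 6 4 5 15 9 11 12 8)(7 10 13)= [0, 14, 2, 3, 5, 15, 4, 10, 1, 11, 13, 12, 8, 7, 6, 9]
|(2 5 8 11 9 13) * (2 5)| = 5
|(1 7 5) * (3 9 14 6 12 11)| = 6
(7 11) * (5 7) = (5 7 11) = [0, 1, 2, 3, 4, 7, 6, 11, 8, 9, 10, 5]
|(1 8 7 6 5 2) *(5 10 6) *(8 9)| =6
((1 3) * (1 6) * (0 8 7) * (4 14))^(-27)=(4 14)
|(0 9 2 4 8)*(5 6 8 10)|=8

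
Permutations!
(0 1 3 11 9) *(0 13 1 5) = (0 5)(1 3 11 9 13) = [5, 3, 2, 11, 4, 0, 6, 7, 8, 13, 10, 9, 12, 1]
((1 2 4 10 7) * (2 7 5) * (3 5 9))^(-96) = ((1 7)(2 4 10 9 3 5))^(-96) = (10)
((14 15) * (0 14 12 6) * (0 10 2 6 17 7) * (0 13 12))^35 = (0 15 14)(2 10 6)(7 17 12 13)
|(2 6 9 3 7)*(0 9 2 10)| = 10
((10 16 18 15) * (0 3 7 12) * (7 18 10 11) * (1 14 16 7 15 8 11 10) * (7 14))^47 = ((0 3 18 8 11 15 10 14 16 1 7 12))^47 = (0 12 7 1 16 14 10 15 11 8 18 3)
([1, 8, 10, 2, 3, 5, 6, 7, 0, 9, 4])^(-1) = [8, 0, 3, 4, 10, 5, 6, 7, 1, 9, 2]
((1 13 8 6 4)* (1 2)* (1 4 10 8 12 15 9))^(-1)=((1 13 12 15 9)(2 4)(6 10 8))^(-1)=(1 9 15 12 13)(2 4)(6 8 10)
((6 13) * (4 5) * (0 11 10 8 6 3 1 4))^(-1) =(0 5 4 1 3 13 6 8 10 11)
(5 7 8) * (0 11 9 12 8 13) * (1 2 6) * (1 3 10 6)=(0 11 9 12 8 5 7 13)(1 2)(3 10 6)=[11, 2, 1, 10, 4, 7, 3, 13, 5, 12, 6, 9, 8, 0]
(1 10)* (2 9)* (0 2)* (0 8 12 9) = (0 2)(1 10)(8 12 9) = [2, 10, 0, 3, 4, 5, 6, 7, 12, 8, 1, 11, 9]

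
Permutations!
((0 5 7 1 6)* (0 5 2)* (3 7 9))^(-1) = ((0 2)(1 6 5 9 3 7))^(-1) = (0 2)(1 7 3 9 5 6)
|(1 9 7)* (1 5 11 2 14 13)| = |(1 9 7 5 11 2 14 13)| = 8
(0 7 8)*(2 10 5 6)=[7, 1, 10, 3, 4, 6, 2, 8, 0, 9, 5]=(0 7 8)(2 10 5 6)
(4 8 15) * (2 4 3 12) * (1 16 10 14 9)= [0, 16, 4, 12, 8, 5, 6, 7, 15, 1, 14, 11, 2, 13, 9, 3, 10]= (1 16 10 14 9)(2 4 8 15 3 12)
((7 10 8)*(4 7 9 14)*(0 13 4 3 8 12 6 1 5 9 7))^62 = ((0 13 4)(1 5 9 14 3 8 7 10 12 6))^62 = (0 4 13)(1 9 3 7 12)(5 14 8 10 6)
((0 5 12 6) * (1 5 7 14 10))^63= (0 6 12 5 1 10 14 7)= ((0 7 14 10 1 5 12 6))^63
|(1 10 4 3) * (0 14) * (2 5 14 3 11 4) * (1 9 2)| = 6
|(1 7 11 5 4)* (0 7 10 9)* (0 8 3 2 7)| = 10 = |(1 10 9 8 3 2 7 11 5 4)|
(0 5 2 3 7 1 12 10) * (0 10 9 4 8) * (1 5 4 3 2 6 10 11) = (0 4 8)(1 12 9 3 7 5 6 10 11) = [4, 12, 2, 7, 8, 6, 10, 5, 0, 3, 11, 1, 9]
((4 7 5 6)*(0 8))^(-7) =((0 8)(4 7 5 6))^(-7) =(0 8)(4 7 5 6)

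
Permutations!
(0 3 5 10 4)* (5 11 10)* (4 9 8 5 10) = [3, 1, 2, 11, 0, 10, 6, 7, 5, 8, 9, 4] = (0 3 11 4)(5 10 9 8)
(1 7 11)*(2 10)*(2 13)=[0, 7, 10, 3, 4, 5, 6, 11, 8, 9, 13, 1, 12, 2]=(1 7 11)(2 10 13)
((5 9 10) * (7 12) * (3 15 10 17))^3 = ((3 15 10 5 9 17)(7 12))^3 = (3 5)(7 12)(9 15)(10 17)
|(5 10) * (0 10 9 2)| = 5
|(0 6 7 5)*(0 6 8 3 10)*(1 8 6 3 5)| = |(0 6 7 1 8 5 3 10)| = 8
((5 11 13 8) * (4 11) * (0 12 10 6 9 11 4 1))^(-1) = ((0 12 10 6 9 11 13 8 5 1))^(-1) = (0 1 5 8 13 11 9 6 10 12)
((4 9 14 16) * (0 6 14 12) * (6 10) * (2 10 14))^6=((0 14 16 4 9 12)(2 10 6))^6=(16)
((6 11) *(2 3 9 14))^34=(2 9)(3 14)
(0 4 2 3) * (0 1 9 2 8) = (0 4 8)(1 9 2 3) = [4, 9, 3, 1, 8, 5, 6, 7, 0, 2]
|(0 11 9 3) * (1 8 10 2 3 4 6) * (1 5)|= |(0 11 9 4 6 5 1 8 10 2 3)|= 11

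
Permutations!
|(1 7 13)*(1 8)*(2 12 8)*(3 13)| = |(1 7 3 13 2 12 8)| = 7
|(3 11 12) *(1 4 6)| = |(1 4 6)(3 11 12)| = 3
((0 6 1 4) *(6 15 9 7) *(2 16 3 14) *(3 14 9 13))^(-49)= ((0 15 13 3 9 7 6 1 4)(2 16 14))^(-49)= (0 7 15 6 13 1 3 4 9)(2 14 16)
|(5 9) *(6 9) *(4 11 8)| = 3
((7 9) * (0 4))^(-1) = (0 4)(7 9)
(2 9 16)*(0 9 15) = (0 9 16 2 15) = [9, 1, 15, 3, 4, 5, 6, 7, 8, 16, 10, 11, 12, 13, 14, 0, 2]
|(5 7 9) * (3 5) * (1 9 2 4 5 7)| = |(1 9 3 7 2 4 5)| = 7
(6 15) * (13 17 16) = (6 15)(13 17 16) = [0, 1, 2, 3, 4, 5, 15, 7, 8, 9, 10, 11, 12, 17, 14, 6, 13, 16]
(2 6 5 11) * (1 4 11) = (1 4 11 2 6 5) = [0, 4, 6, 3, 11, 1, 5, 7, 8, 9, 10, 2]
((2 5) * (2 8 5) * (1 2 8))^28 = (8)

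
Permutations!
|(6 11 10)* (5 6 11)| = 2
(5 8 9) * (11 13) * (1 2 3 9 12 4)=(1 2 3 9 5 8 12 4)(11 13)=[0, 2, 3, 9, 1, 8, 6, 7, 12, 5, 10, 13, 4, 11]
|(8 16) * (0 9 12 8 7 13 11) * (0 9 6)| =14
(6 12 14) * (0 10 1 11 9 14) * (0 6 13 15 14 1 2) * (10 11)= (0 11 9 1 10 2)(6 12)(13 15 14)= [11, 10, 0, 3, 4, 5, 12, 7, 8, 1, 2, 9, 6, 15, 13, 14]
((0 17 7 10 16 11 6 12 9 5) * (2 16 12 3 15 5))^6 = (0 2 5 9 15 12 3 10 6 7 11 17 16) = ((0 17 7 10 12 9 2 16 11 6 3 15 5))^6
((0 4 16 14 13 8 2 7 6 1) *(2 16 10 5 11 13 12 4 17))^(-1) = (0 1 6 7 2 17)(4 12 14 16 8 13 11 5 10)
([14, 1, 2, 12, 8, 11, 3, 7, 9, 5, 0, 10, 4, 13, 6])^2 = [6, 1, 2, 4, 9, 10, 12, 7, 5, 11, 14, 0, 8, 13, 3]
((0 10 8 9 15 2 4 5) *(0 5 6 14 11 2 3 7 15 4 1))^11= (0 10 8 9 4 6 14 11 2 1)(3 15 7)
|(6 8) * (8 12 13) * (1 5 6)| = 6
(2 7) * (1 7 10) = (1 7 2 10) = [0, 7, 10, 3, 4, 5, 6, 2, 8, 9, 1]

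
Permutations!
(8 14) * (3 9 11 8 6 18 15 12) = (3 9 11 8 14 6 18 15 12) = [0, 1, 2, 9, 4, 5, 18, 7, 14, 11, 10, 8, 3, 13, 6, 12, 16, 17, 15]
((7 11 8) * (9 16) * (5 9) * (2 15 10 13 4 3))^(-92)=((2 15 10 13 4 3)(5 9 16)(7 11 8))^(-92)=(2 4 10)(3 13 15)(5 9 16)(7 11 8)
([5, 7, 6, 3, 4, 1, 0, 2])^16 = (0 2 1)(5 6 7)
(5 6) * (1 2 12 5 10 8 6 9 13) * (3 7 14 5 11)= (1 2 12 11 3 7 14 5 9 13)(6 10 8)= [0, 2, 12, 7, 4, 9, 10, 14, 6, 13, 8, 3, 11, 1, 5]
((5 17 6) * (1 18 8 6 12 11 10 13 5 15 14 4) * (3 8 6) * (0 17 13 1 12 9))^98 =(0 9 17)(1 10 11 12 4 14 15 6 18)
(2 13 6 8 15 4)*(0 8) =(0 8 15 4 2 13 6) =[8, 1, 13, 3, 2, 5, 0, 7, 15, 9, 10, 11, 12, 6, 14, 4]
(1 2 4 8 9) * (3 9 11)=[0, 2, 4, 9, 8, 5, 6, 7, 11, 1, 10, 3]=(1 2 4 8 11 3 9)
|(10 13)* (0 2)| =2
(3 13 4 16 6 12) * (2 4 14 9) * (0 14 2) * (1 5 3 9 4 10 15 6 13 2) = (0 14 4 16 13 1 5 3 2 10 15 6 12 9) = [14, 5, 10, 2, 16, 3, 12, 7, 8, 0, 15, 11, 9, 1, 4, 6, 13]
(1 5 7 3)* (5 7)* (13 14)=(1 7 3)(13 14)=[0, 7, 2, 1, 4, 5, 6, 3, 8, 9, 10, 11, 12, 14, 13]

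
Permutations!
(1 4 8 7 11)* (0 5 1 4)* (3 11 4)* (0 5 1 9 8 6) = (0 1 5 9 8 7 4 6)(3 11) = [1, 5, 2, 11, 6, 9, 0, 4, 7, 8, 10, 3]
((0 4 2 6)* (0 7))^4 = (0 7 6 2 4)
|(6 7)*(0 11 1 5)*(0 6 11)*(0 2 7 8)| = |(0 2 7 11 1 5 6 8)| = 8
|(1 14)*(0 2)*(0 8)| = 6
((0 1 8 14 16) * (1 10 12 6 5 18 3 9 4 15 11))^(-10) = (0 18 11)(1 10 3)(4 14 6)(5 15 16)(8 12 9)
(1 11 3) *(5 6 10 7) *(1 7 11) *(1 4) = (1 4)(3 7 5 6 10 11) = [0, 4, 2, 7, 1, 6, 10, 5, 8, 9, 11, 3]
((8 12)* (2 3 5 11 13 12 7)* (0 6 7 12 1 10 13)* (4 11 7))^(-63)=((0 6 4 11)(1 10 13)(2 3 5 7)(8 12))^(-63)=(13)(0 6 4 11)(2 3 5 7)(8 12)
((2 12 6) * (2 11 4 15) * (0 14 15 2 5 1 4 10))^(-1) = (0 10 11 6 12 2 4 1 5 15 14)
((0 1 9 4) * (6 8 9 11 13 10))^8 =((0 1 11 13 10 6 8 9 4))^8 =(0 4 9 8 6 10 13 11 1)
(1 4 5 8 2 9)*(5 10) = (1 4 10 5 8 2 9) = [0, 4, 9, 3, 10, 8, 6, 7, 2, 1, 5]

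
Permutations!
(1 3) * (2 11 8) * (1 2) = (1 3 2 11 8) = [0, 3, 11, 2, 4, 5, 6, 7, 1, 9, 10, 8]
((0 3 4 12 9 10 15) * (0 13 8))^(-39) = (0 15 12)(3 13 9)(4 8 10)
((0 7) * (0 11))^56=(0 11 7)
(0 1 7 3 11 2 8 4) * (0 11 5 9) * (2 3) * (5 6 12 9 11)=(0 1 7 2 8 4 5 11 3 6 12 9)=[1, 7, 8, 6, 5, 11, 12, 2, 4, 0, 10, 3, 9]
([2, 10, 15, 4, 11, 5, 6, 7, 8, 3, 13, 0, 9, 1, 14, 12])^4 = [9, 10, 3, 2, 15, 5, 6, 7, 8, 0, 13, 12, 11, 1, 14, 4]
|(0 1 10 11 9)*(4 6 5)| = 15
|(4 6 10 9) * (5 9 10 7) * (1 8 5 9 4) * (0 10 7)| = |(0 10 7 9 1 8 5 4 6)| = 9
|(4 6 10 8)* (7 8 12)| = |(4 6 10 12 7 8)| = 6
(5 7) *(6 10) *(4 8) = (4 8)(5 7)(6 10) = [0, 1, 2, 3, 8, 7, 10, 5, 4, 9, 6]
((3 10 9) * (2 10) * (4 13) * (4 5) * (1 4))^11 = ((1 4 13 5)(2 10 9 3))^11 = (1 5 13 4)(2 3 9 10)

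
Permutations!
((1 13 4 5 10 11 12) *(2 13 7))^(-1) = ((1 7 2 13 4 5 10 11 12))^(-1) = (1 12 11 10 5 4 13 2 7)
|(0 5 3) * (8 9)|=|(0 5 3)(8 9)|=6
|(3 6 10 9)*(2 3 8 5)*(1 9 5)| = 15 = |(1 9 8)(2 3 6 10 5)|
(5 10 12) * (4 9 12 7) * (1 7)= (1 7 4 9 12 5 10)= [0, 7, 2, 3, 9, 10, 6, 4, 8, 12, 1, 11, 5]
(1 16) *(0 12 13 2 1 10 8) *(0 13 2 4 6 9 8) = (0 12 2 1 16 10)(4 6 9 8 13) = [12, 16, 1, 3, 6, 5, 9, 7, 13, 8, 0, 11, 2, 4, 14, 15, 10]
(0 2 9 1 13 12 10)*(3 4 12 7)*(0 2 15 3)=(0 15 3 4 12 10 2 9 1 13 7)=[15, 13, 9, 4, 12, 5, 6, 0, 8, 1, 2, 11, 10, 7, 14, 3]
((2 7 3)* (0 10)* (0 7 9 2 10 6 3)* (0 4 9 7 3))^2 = ((0 6)(2 7 4 9)(3 10))^2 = (10)(2 4)(7 9)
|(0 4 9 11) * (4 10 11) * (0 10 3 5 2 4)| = |(0 3 5 2 4 9)(10 11)| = 6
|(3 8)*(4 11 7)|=6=|(3 8)(4 11 7)|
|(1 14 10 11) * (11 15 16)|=6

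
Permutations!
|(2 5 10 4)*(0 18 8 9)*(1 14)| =4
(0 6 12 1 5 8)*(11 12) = (0 6 11 12 1 5 8) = [6, 5, 2, 3, 4, 8, 11, 7, 0, 9, 10, 12, 1]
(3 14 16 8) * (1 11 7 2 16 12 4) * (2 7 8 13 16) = (1 11 8 3 14 12 4)(13 16) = [0, 11, 2, 14, 1, 5, 6, 7, 3, 9, 10, 8, 4, 16, 12, 15, 13]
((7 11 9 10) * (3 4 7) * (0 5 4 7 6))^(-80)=((0 5 4 6)(3 7 11 9 10))^(-80)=(11)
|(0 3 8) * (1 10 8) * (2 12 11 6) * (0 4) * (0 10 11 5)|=24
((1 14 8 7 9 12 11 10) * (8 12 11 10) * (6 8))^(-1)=((1 14 12 10)(6 8 7 9 11))^(-1)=(1 10 12 14)(6 11 9 7 8)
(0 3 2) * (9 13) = (0 3 2)(9 13) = [3, 1, 0, 2, 4, 5, 6, 7, 8, 13, 10, 11, 12, 9]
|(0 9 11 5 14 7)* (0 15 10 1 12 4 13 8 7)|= |(0 9 11 5 14)(1 12 4 13 8 7 15 10)|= 40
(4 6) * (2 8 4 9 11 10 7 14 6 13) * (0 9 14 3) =(0 9 11 10 7 3)(2 8 4 13)(6 14) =[9, 1, 8, 0, 13, 5, 14, 3, 4, 11, 7, 10, 12, 2, 6]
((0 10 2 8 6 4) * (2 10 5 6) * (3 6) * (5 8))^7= (10)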